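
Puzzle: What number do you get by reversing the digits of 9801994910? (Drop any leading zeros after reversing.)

Reversing 9801994910 gives 194991089.

194991089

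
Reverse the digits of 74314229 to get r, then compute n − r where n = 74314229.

-17927118

Reverse of 74314229 is 92241347.
74314229 − 92241347 = -17927118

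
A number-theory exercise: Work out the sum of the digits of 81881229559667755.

94

8+1+8+8+1+2+2+9+5+5+9+6+6+7+7+5+5 = 94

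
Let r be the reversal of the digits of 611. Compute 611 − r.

495

Reverse of 611 is 116.
611 − 116 = 495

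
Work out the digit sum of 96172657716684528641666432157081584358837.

9+6+1+7+2+6+5+7+7+1+6+6+8+4+5+2+8+6+4+1+6+6+6+4+3+2+1+5+7+0+8+1+5+8+4+3+5+8+8+3+7 = 201

201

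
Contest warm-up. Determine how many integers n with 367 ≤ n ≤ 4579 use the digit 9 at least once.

1124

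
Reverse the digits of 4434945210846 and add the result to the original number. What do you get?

Reverse of 4434945210846 is 6480125494344.
4434945210846 + 6480125494344 = 10915070705190

10915070705190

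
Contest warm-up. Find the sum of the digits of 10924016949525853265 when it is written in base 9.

57

10924016949525853265 in base 9 is 80702221107324207135.
Digit sum: 8+0+7+0+2+2+2+1+1+0+7+3+2+4+2+0+7+1+3+5 = 57.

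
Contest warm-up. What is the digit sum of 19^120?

631

19^120 = 2821188561558006050182806325699651325904349317385522184850131166315238114862945518835835570975439814916967715430619167129237431101638511203016746250533601
Sum of its 154 digits: 631.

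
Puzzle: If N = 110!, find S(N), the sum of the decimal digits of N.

657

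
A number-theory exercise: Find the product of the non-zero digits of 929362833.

419904

9×2×9×3×6×2×8×3×3 = 419904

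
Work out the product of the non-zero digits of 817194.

2016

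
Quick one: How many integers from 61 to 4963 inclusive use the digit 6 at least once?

1339

The integers in [61, 4963] that use the digit 6 at least once: 61, 62, 63, 64, 65, 66, …, 4962, 4963.
1339 qualify.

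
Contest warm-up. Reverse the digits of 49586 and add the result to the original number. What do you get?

Reverse of 49586 is 68594.
49586 + 68594 = 118180

118180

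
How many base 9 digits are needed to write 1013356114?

1013356114 in base 9 is 2547724227, which has 10 digits.

10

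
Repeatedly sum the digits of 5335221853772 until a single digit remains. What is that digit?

8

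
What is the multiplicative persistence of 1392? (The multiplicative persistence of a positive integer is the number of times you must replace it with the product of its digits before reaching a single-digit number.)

1392 → 54 → 20 → 0 (3 steps)

3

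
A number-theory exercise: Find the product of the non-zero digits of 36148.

576

3×6×1×4×8 = 576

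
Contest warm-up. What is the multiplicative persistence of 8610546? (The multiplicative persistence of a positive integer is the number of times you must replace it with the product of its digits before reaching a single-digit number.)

8610546 → 0 (1 step)

1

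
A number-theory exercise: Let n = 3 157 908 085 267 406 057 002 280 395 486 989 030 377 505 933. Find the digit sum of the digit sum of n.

3

First digit sum: 201.
2+0+1 = 3.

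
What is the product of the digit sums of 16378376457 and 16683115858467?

3933

S(16378376457) = 1+6+3+7+8+3+7+6+4+5+7 = 57.
S(16683115858467) = 1+6+6+8+3+1+1+5+8+5+8+4+6+7 = 69.
57 · 69 = 3933.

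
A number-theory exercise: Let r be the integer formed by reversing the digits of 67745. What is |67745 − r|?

12969

Reverse of 67745 is 54776.
|67745 − 54776| = 12969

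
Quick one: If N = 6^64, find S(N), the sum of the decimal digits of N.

252

6^64 = 63340286662973277706162286946811886609896461828096
Sum of its 50 digits: 252.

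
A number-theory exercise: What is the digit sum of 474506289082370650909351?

4+7+4+5+0+6+2+8+9+0+8+2+3+7+0+6+5+0+9+0+9+3+5+1 = 103

103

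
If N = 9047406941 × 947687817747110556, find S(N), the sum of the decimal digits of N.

123

9047406941 × 947687817747110556 = 8574117340186351027048769196
Sum of its 28 digits: 123.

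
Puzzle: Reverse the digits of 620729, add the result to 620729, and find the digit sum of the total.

Reversal of 620729 is 927026; 620729 + 927026 = 1547755.
Digit sum of 1547755: 1+5+4+7+7+5+5 = 34.

34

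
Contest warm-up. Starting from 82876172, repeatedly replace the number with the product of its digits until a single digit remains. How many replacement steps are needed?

82876172 → 75264 → 1680 → 0 (3 steps)

3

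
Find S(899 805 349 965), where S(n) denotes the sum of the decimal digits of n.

8+9+9+8+0+5+3+4+9+9+6+5 = 75

75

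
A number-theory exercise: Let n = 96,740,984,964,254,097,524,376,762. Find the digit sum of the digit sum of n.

9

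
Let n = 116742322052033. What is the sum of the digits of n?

41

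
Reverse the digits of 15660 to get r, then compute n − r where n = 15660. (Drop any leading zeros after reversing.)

Reverse of 15660 is 6651.
15660 − 6651 = 9009

9009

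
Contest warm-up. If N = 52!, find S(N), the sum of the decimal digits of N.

52! = 80658175170943878571660636856403766975289505440883277824000000000000
Sum of its 68 digits: 279.

279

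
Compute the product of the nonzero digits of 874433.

8×7×4×4×3×3 = 8064

8064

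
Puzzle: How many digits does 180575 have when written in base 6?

180575 in base 6 is 3511555, which has 7 digits.

7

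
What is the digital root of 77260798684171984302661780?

1

7+7+2+6+0+7+9+8+6+8+4+1+7+1+9+8+4+3+0+2+6+6+1+7+8+0 = 127
1+2+7 = 10
1+0 = 1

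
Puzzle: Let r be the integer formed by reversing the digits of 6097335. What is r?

Reversing 6097335 gives 5337906.

5337906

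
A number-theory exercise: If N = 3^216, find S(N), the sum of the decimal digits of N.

432

3^216 = 11433811272836884826665874049685357613602127080237382571153151471568389249023393608050222706416077770721
Sum of its 104 digits: 432.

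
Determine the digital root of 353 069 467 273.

3+5+3+0+6+9+4+6+7+2+7+3 = 55
5+5 = 10
1+0 = 1

1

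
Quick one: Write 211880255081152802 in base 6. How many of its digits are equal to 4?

4

211880255081152802 in base 6 is 13354131405234512524522.
The digit 4 appears 4 times.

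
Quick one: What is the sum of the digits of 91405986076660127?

9+1+4+0+5+9+8+6+0+7+6+6+6+0+1+2+7 = 77

77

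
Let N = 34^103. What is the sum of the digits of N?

691

34^103 = 55249513138903905487555178349404202462771101514227474898708385917826663914496175202024447540788269342609902630433144738416595389509477137523376362853240930304
Sum of its 158 digits: 691.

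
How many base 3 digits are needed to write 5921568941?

21

5921568941 in base 3 is 120021200110212111012, which has 21 digits.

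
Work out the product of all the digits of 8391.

216

8×3×9×1 = 216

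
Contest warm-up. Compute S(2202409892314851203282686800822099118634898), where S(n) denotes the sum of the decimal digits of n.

183

2+2+0+2+4+0+9+8+9+2+3+1+4+8+5+1+2+0+3+2+8+2+6+8+6+8+0+0+8+2+2+0+9+9+1+1+8+6+3+4+8+9+8 = 183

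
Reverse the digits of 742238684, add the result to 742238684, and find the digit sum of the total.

Reversal of 742238684 is 486832247; 742238684 + 486832247 = 1229070931.
Digit sum of 1229070931: 1+2+2+9+0+7+0+9+3+1 = 34.

34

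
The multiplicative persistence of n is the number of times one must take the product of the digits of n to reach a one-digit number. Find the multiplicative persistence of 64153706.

64153706 → 0 (1 step)

1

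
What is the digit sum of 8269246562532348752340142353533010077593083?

8+2+6+9+2+4+6+5+6+2+5+3+2+3+4+8+7+5+2+3+4+0+1+4+2+3+5+3+5+3+3+0+1+0+0+7+7+5+9+3+0+8+3 = 168

168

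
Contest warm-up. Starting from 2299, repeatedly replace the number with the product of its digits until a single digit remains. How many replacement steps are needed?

2299 → 324 → 24 → 8 (3 steps)

3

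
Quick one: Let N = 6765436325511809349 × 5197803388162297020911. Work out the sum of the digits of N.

192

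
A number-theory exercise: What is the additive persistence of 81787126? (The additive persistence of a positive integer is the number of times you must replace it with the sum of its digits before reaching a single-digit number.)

2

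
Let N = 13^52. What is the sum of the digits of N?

13^52 = 8415003868347247618489696679505181495471801448798649088081
Sum of its 58 digits: 292.

292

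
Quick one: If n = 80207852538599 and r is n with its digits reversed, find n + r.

179791378408807

Reverse of 80207852538599 is 99583525870208.
80207852538599 + 99583525870208 = 179791378408807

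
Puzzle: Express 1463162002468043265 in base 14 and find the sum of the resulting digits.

102

1463162002468043265 in base 14 is 9596150AC3497A93.
Digit sum: 9+5+9+6+1+5+0+10+12+3+4+9+7+10+9+3 = 102.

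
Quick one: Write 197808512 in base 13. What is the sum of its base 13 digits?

56

197808512 in base 13 is 31C9A975.
Digit sum: 3+1+12+9+10+9+7+5 = 56.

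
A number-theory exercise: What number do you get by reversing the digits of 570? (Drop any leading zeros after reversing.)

Reversing 570 gives 75.

75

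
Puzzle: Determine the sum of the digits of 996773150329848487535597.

9+9+6+7+7+3+1+5+0+3+2+9+8+4+8+4+8+7+5+3+5+5+9+7 = 134

134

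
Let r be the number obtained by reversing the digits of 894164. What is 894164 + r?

1355662

Reverse of 894164 is 461498.
894164 + 461498 = 1355662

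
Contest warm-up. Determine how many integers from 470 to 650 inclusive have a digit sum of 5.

1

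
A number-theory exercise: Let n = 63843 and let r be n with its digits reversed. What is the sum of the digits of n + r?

Reversal of 63843 is 34836; 63843 + 34836 = 98679.
Digit sum of 98679: 9+8+6+7+9 = 39.

39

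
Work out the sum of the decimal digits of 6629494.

6+6+2+9+4+9+4 = 40

40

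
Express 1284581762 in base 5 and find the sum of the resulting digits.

1284581762 in base 5 is 10112323104022.
Digit sum: 1+0+1+1+2+3+2+3+1+0+4+0+2+2 = 22.

22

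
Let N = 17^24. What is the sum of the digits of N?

109

17^24 = 339448671314611904643504117121
Sum of its 30 digits: 109.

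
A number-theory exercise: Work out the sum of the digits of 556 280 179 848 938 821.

5+5+6+2+8+0+1+7+9+8+4+8+9+3+8+8+2+1 = 94

94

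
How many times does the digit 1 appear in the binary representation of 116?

116 in base 2 is 1110100.
The digit 1 appears 4 times.

4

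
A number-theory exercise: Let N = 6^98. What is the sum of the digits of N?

360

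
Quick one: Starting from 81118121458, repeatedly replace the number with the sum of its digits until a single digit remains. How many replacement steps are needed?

81118121458 → 40 → 4 (2 steps)

2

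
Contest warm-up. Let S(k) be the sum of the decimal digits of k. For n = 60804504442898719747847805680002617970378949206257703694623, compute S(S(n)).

First digit sum: 277.
2+7+7 = 16.

16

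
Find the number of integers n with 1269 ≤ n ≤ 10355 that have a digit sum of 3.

10

The integers in [1269, 10355] that have a digit sum of 3: 2001, 2010, 2100, 3000, 10002, 10011, 10020, 10101, 10110, 10200.
10 qualify.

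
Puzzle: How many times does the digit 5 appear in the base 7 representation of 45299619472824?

4

45299619472824 in base 7 is 12353534541231543.
The digit 5 appears 4 times.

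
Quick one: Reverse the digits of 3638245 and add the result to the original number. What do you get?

9066608

Reverse of 3638245 is 5428363.
3638245 + 5428363 = 9066608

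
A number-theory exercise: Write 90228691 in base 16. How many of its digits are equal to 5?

1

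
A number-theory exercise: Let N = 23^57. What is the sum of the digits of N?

23^57 = 415419284132315712417280030850401847268465234537470378097327641202361494857303
Sum of its 78 digits: 305.

305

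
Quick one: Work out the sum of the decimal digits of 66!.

351

66! = 544344939077443064003729240247842752644293064388798874532860126869671081148416000000000000000
Sum of its 93 digits: 351.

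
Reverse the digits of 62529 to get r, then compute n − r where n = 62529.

-29997

Reverse of 62529 is 92526.
62529 − 92526 = -29997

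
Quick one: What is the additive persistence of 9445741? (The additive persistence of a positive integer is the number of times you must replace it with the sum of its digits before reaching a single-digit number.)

2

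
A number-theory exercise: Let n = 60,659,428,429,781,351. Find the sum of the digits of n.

6+0+6+5+9+4+2+8+4+2+9+7+8+1+3+5+1 = 80

80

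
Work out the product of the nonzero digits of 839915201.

8×3×9×9×1×5×2×1 = 19440

19440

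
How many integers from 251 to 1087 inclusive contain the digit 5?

245

The integers in [251, 1087] that contain the digit 5: 251, 252, 253, 254, 255, 256, …, 1075, 1085.
245 qualify.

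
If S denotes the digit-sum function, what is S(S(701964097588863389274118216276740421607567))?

17

First digit sum: 197.
1+9+7 = 17.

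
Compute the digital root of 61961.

5

6+1+9+6+1 = 23
2+3 = 5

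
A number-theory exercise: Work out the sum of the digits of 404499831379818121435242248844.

132

4+0+4+4+9+9+8+3+1+3+7+9+8+1+8+1+2+1+4+3+5+2+4+2+2+4+8+8+4+4 = 132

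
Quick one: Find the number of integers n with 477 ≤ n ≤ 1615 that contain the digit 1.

The integers in [477, 1615] that contain the digit 1: 481, 491, 501, 510, 511, 512, …, 1614, 1615.
713 qualify.

713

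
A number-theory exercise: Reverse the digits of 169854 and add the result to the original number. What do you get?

628815

Reverse of 169854 is 458961.
169854 + 458961 = 628815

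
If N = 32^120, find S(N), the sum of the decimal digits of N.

32^120 = 4149515568880992958512407863691161151012446232242436899995657329690652811412908146399707048947103794288197886611300789182395151075411775307886874834113963687061181803401509523685376
Sum of its 181 digits: 829.

829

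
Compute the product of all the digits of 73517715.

25725

7×3×5×1×7×7×1×5 = 25725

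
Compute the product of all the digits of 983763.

9×8×3×7×6×3 = 27216

27216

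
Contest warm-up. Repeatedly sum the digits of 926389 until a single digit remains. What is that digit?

1

9+2+6+3+8+9 = 37
3+7 = 10
1+0 = 1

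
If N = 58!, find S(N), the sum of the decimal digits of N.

288

58! = 2350561331282878571829474910515074683828862318181142924420699914240000000000000
Sum of its 79 digits: 288.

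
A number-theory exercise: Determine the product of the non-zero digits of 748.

224

7×4×8 = 224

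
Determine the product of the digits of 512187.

560

5×1×2×1×8×7 = 560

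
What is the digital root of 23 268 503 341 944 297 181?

1

2+3+2+6+8+5+0+3+3+4+1+9+4+4+2+9+7+1+8+1 = 82
8+2 = 10
1+0 = 1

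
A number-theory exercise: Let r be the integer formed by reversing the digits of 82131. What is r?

Reversing 82131 gives 13128.

13128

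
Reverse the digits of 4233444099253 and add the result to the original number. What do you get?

Reverse of 4233444099253 is 3529904443324.
4233444099253 + 3529904443324 = 7763348542577

7763348542577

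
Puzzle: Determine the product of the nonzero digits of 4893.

864

4×8×9×3 = 864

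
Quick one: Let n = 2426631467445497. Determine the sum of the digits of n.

74

2+4+2+6+6+3+1+4+6+7+4+4+5+4+9+7 = 74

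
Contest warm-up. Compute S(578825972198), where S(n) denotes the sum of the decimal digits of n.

71

5+7+8+8+2+5+9+7+2+1+9+8 = 71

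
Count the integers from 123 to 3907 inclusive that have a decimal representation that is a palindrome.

The integers in [123, 3907] that have a decimal representation that is a palindrome: 131, 141, 151, 161, 171, 181, …, 3773, 3883.
116 qualify.

116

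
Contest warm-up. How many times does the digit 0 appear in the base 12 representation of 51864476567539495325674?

3

51864476567539495325674 in base 12 is 1164100381B787A0A42B4A.
The digit 0 appears 3 times.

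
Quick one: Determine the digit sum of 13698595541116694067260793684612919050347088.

204

1+3+6+9+8+5+9+5+5+4+1+1+1+6+6+9+4+0+6+7+2+6+0+7+9+3+6+8+4+6+1+2+9+1+9+0+5+0+3+4+7+0+8+8 = 204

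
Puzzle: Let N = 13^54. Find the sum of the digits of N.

316

13^54 = 1422135653750684847524758738836375672734734444846971695885689
Sum of its 61 digits: 316.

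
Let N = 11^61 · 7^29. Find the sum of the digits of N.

386

11^61 · 7^29 = 10784424020687305957653183681611180505564889721750425067835821702201780695522910892538877
Sum of its 89 digits: 386.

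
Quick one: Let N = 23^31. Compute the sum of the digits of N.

203

23^31 = 1635170022196481349560959748587682926364327
Sum of its 43 digits: 203.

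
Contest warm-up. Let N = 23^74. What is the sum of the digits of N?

466

23^74 = 58594906461125421587550609955067038523387216894524456953434518084355933493745392400859823927136880209
Sum of its 101 digits: 466.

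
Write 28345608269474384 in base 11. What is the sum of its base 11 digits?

114

28345608269474384 in base 11 is 6870869A5A6A9299.
Digit sum: 6+8+7+0+8+6+9+10+5+10+6+10+9+2+9+9 = 114.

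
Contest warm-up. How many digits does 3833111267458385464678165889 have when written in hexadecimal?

3833111267458385464678165889 in base 16 is C62ACE22D87BB417E042D81, which has 23 digits.

23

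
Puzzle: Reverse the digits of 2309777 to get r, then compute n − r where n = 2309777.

-5469255

Reverse of 2309777 is 7779032.
2309777 − 7779032 = -5469255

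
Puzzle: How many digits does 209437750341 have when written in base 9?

209437750341 in base 9 is 660532062070, which has 12 digits.

12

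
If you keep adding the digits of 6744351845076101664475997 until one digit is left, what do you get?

6+7+4+4+3+5+1+8+4+5+0+7+6+1+0+1+6+6+4+4+7+5+9+9+7 = 119
1+1+9 = 11
1+1 = 2
(Equivalently, 6744351845076101664475997 mod 9 = 2.)

2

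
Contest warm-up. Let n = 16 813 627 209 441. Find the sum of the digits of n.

1+6+8+1+3+6+2+7+2+0+9+4+4+1 = 54

54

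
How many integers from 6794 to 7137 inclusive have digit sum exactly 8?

The integers in [6794, 7137] that have digit sum exactly 8: 7001, 7010, 7100.
3 qualify.

3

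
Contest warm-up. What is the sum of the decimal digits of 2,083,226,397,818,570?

71

2+0+8+3+2+2+6+3+9+7+8+1+8+5+7+0 = 71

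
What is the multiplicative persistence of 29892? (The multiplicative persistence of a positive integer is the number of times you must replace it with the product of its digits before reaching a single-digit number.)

29892 → 2592 → 180 → 0 (3 steps)

3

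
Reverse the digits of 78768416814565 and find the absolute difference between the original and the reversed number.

22226555327778

Reverse of 78768416814565 is 56541861486787.
|78768416814565 − 56541861486787| = 22226555327778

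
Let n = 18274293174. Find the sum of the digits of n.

1+8+2+7+4+2+9+3+1+7+4 = 48

48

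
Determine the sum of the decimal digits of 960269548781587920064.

106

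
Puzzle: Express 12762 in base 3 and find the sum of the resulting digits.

10

12762 in base 3 is 122111200.
Digit sum: 1+2+2+1+1+1+2+0+0 = 10.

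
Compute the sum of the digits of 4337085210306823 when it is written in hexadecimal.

88

4337085210306823 in base 16 is F688E57522907.
Digit sum: 15+6+8+8+14+5+7+5+2+2+9+0+7 = 88.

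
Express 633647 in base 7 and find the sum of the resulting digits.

23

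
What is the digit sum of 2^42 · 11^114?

631

2^42 · 11^114 = 230157920987173538948193506618829003695810696106198642473975329510428988667088853616077841533605520046474677432976587691448875352064
Sum of its 132 digits: 631.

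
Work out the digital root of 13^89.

The digital root of n equals n mod 9 (or 9 when 9 | n), so we need 13^89 mod 9.
13^89 ≡ 7 (mod 9), so the digital root is 7.

7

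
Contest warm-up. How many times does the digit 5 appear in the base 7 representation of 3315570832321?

3315570832321 in base 7 is 461353636034146.
The digit 5 appears 1 time.

1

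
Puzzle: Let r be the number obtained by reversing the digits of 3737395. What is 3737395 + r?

9674768

Reverse of 3737395 is 5937373.
3737395 + 5937373 = 9674768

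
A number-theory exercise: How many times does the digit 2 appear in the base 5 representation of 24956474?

24956474 in base 5 is 22342101344.
The digit 2 appears 3 times.

3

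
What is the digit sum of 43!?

180

43! = 60415263063373835637355132068513997507264512000000000
Sum of its 53 digits: 180.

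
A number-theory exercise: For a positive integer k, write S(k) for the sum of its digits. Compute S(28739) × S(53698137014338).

S(28739) = 2+8+7+3+9 = 29.
S(53698137014338) = 5+3+6+9+8+1+3+7+0+1+4+3+3+8 = 61.
29 · 61 = 1769.

1769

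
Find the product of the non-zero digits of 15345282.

9600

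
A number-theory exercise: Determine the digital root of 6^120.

9

The digital root of n equals n mod 9 (or 9 when 9 | n), so we need 6^120 mod 9.
6^120 ≡ 0 (mod 9), so the digital root is 9.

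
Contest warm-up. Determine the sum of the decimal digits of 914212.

19

9+1+4+2+1+2 = 19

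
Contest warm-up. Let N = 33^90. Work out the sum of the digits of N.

639

33^90 = 46371867792637960640613656556670936409522467277366683975415923475311139087985423659377159879590974656576222350102112237561822445812490049
Sum of its 137 digits: 639.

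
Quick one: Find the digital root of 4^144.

The digital root of n equals n mod 9 (or 9 when 9 | n), so we need 4^144 mod 9.
4^144 ≡ 1 (mod 9), so the digital root is 1.

1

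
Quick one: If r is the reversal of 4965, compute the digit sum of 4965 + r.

21

Reversal of 4965 is 5694; 4965 + 5694 = 10659.
Digit sum of 10659: 1+0+6+5+9 = 21.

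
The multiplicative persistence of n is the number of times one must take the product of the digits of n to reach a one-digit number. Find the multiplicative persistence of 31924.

31924 → 216 → 12 → 2 (3 steps)

3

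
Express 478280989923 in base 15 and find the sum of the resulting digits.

65

478280989923 in base 15 is C69400AD83.
Digit sum: 12+6+9+4+0+0+10+13+8+3 = 65.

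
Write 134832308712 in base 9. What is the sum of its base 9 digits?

56

134832308712 in base 9 is 426020687876.
Digit sum: 4+2+6+0+2+0+6+8+7+8+7+6 = 56.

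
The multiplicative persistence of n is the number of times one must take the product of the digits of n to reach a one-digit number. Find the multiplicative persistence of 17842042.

1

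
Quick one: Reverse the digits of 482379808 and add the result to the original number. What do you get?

Reverse of 482379808 is 808973284.
482379808 + 808973284 = 1291353092

1291353092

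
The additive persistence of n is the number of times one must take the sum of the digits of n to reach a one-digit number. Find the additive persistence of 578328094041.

2

578328094041 → 51 → 6 (2 steps)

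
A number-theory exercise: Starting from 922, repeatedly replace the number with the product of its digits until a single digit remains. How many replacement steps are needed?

922 → 36 → 18 → 8 (3 steps)

3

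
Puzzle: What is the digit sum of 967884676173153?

9+6+7+8+8+4+6+7+6+1+7+3+1+5+3 = 81

81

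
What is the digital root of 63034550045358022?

6+3+0+3+4+5+5+0+0+4+5+3+5+8+0+2+2 = 55
5+5 = 10
1+0 = 1

1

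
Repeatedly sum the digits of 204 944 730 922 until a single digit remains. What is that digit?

1

2+0+4+9+4+4+7+3+0+9+2+2 = 46
4+6 = 10
1+0 = 1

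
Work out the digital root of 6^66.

The digital root of n equals n mod 9 (or 9 when 9 | n), so we need 6^66 mod 9.
6^66 ≡ 0 (mod 9), so the digital root is 9.

9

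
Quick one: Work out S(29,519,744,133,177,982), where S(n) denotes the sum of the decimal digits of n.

2+9+5+1+9+7+4+4+1+3+3+1+7+7+9+8+2 = 82

82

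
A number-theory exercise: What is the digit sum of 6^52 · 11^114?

702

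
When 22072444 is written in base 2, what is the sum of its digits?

22072444 in base 2 is 1010100001100110001111100.
Digit sum: 1+0+1+0+1+0+0+0+0+1+1+0+0+1+1+0+0+0+1+1+1+1+1+0+0 = 12.

12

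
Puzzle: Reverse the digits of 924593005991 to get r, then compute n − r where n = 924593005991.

Reverse of 924593005991 is 199500395429.
924593005991 − 199500395429 = 725092610562

725092610562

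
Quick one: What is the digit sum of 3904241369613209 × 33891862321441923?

3904241369613209 × 33891862321441923 = 132322010968608726509781667160907
Sum of its 33 digits: 138.

138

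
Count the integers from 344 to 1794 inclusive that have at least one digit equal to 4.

439

The integers in [344, 1794] that have at least one digit equal to 4: 344, 345, 346, 347, 348, 349, …, 1784, 1794.
439 qualify.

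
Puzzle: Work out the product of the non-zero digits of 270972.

1764

2×7×9×7×2 = 1764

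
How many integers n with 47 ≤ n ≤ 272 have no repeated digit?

The integers in [47, 272] that have no repeated digit: 47, 48, 49, 50, 51, 52, …, 270, 271.
170 qualify.

170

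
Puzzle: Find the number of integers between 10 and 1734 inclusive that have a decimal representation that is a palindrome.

106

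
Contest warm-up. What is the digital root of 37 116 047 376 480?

3

3+7+1+1+6+0+4+7+3+7+6+4+8+0 = 57
5+7 = 12
1+2 = 3
(Equivalently, 37 116 047 376 480 mod 9 = 3.)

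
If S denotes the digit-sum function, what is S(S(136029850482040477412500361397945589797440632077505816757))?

First digit sum: 251.
2+5+1 = 8.

8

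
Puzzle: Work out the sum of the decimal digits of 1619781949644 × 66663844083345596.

120

1619781949644 × 66663844083345596 = 107980891340085163519121167824
Sum of its 30 digits: 120.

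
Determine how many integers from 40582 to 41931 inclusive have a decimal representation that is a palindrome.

The integers in [40582, 41931] that have a decimal representation that is a palindrome: 40604, 40704, 40804, 40904, 41014, 41114, …, 41814, 41914.
14 qualify.

14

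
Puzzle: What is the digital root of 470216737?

4+7+0+2+1+6+7+3+7 = 37
3+7 = 10
1+0 = 1

1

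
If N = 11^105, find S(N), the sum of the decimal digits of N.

458

11^105 = 22193813979407164354224423199022080924541468040973950575246733562521125229836087036788826138225193142654907051
Sum of its 110 digits: 458.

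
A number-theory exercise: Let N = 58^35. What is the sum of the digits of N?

304

58^35 = 52478302028992644968172978478148648556151605660894866578604032
Sum of its 62 digits: 304.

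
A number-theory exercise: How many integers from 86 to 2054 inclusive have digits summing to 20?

The integers in [86, 2054] that have digits summing to 20: 299, 389, 398, 479, 488, 497, …, 1982, 1991.
81 qualify.

81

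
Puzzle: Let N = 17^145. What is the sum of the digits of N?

827

17^145 = 26007200141556108996232824997561595292675382110218055410968045983552367730169977517516508414014946246907272079097421512285735186598039589434676639371939331637248847378464973738257
Sum of its 179 digits: 827.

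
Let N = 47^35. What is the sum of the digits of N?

284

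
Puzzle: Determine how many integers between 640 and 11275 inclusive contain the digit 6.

3610

The integers in [640, 11275] that contain the digit 6: 640, 641, 642, 643, 644, 645, …, 11268, 11269.
3610 qualify.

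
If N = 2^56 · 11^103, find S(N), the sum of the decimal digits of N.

2^56 · 11^103 = 13216800313069515420949057184527434355579987505399222515134718611235059115727592418271080142368389184551600442073962634018816
Sum of its 125 digits: 512.

512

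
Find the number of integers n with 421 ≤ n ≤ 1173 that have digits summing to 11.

The integers in [421, 1173] that have digits summing to 11: 425, 434, 443, 452, 461, 470, …, 1163, 1172.
48 qualify.

48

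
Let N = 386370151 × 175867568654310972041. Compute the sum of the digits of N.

386370151 × 175867568654310972041 = 67949979056968997068437948191
Sum of its 29 digits: 179.

179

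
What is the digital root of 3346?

3+3+4+6 = 16
1+6 = 7
(Equivalently, 3346 mod 9 = 7.)

7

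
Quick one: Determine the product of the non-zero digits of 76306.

7×6×3×6 = 756

756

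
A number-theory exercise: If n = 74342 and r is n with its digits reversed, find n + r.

Reverse of 74342 is 24347.
74342 + 24347 = 98689

98689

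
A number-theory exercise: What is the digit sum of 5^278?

5^278 = 205902303578721156725558086938867558744335183249384913087456309084143443183003117036140143954093175567640001629499188985752942536993788401929211706568195218436390092620058567263185977935791015625
Sum of its 195 digits: 871.

871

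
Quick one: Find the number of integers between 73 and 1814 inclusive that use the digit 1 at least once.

The integers in [73, 1814] that use the digit 1 at least once: 81, 91, 100, 101, 102, 103, …, 1813, 1814.
1069 qualify.

1069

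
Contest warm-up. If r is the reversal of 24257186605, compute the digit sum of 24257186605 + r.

56

Reversal of 24257186605 is 50668175242; 24257186605 + 50668175242 = 74925361847.
Digit sum of 74925361847: 7+4+9+2+5+3+6+1+8+4+7 = 56.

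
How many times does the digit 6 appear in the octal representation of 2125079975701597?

2125079975701597 in base 8 is 74313767504426135.
The digit 6 appears 2 times.

2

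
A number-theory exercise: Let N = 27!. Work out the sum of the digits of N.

27! = 10888869450418352160768000000
Sum of its 29 digits: 108.

108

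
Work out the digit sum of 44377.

25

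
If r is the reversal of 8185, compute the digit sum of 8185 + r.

8

Reversal of 8185 is 5818; 8185 + 5818 = 14003.
Digit sum of 14003: 1+4+0+0+3 = 8.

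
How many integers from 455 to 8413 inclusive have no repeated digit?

The integers in [455, 8413] that have no repeated digit: 456, 457, 458, 459, 460, 461, …, 8412, 8413.
4158 qualify.

4158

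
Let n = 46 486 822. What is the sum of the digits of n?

4+6+4+8+6+8+2+2 = 40

40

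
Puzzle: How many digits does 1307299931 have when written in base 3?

1307299931 in base 3 is 10101002220201100222, which has 20 digits.

20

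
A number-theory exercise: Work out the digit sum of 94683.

30

9+4+6+8+3 = 30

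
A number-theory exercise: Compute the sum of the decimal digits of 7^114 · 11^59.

7^114 · 11^59 = 60721848785230508465286415070708241657770026343912695946425507244512491415475677926690188811982290574035849291880737857810446111200368694901234916810497338659
Sum of its 158 digits: 707.

707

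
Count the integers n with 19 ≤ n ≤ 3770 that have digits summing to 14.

The integers in [19, 3770] that have digits summing to 14: 59, 68, 77, 86, 95, 149, …, 3731, 3740.
285 qualify.

285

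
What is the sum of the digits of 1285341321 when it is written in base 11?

1285341321 in base 11 is 5AA5A5A60.
Digit sum: 5+10+10+5+10+5+10+6+0 = 61.

61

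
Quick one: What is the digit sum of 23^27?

23^27 = 5843211045545439551605946764725979847
Sum of its 37 digits: 179.

179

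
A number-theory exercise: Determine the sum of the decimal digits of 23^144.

883

23^144 = 12268977966731242658875761433871093892040062943900874301568310846991971105433891883397253579694312509054891480394490236974009303408960319804148958482899319403038104058430129232939813274969206362241
Sum of its 197 digits: 883.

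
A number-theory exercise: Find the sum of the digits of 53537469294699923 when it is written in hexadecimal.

113

53537469294699923 in base 16 is BE340B6F7BE593.
Digit sum: 11+14+3+4+0+11+6+15+7+11+14+5+9+3 = 113.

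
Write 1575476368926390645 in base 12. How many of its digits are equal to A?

1575476368926390645 in base 12 is 863101AB199258B59.
The digit A appears 1 time.

1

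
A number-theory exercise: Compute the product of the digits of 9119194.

2916

9×1×1×9×1×9×4 = 2916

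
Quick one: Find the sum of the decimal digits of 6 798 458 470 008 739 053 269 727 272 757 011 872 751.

6+7+9+8+4+5+8+4+7+0+0+0+8+7+3+9+0+5+3+2+6+9+7+2+7+2+7+2+7+5+7+0+1+1+8+7+2+7+5+1 = 188

188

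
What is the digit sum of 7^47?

175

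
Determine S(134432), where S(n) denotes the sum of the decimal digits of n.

1+3+4+4+3+2 = 17

17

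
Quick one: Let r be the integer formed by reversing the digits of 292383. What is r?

383292

Reversing 292383 gives 383292.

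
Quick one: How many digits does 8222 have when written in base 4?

7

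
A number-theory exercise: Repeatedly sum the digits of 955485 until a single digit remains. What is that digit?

9

9+5+5+4+8+5 = 36
3+6 = 9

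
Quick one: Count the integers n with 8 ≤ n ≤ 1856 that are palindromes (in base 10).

109

The integers in [8, 1856] that are palindromes (in base 10): 8, 9, 11, 22, 33, 44, …, 1661, 1771.
109 qualify.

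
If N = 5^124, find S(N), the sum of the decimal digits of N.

5^124 = 470197740328915003187494614888898271127466222708835008603500682511366903781890869140625
Sum of its 87 digits: 382.

382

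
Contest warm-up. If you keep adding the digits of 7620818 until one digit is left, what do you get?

7+6+2+0+8+1+8 = 32
3+2 = 5

5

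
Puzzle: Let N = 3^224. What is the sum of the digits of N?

3^224 = 75017235761082801347754799639985631302843555773437467049335826804960201862842485462417511176795886253700481
Sum of its 107 digits: 486.

486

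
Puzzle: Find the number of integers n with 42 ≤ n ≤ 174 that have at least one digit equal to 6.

The integers in [42, 174] that have at least one digit equal to 6: 46, 56, 60, 61, 62, 63, …, 168, 169.
31 qualify.

31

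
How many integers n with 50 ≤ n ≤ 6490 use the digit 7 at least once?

1715

The integers in [50, 6490] that use the digit 7 at least once: 57, 67, 70, 71, 72, 73, …, 6479, 6487.
1715 qualify.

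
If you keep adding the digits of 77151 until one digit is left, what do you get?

3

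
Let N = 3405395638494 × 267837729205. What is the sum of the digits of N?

99

3405395638494 × 267837729205 = 912093434858844046017270
Sum of its 24 digits: 99.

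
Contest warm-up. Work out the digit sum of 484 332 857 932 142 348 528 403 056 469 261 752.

155

4+8+4+3+3+2+8+5+7+9+3+2+1+4+2+3+4+8+5+2+8+4+0+3+0+5+6+4+6+9+2+6+1+7+5+2 = 155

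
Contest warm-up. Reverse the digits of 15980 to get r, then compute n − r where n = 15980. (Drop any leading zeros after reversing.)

Reverse of 15980 is 8951.
15980 − 8951 = 7029

7029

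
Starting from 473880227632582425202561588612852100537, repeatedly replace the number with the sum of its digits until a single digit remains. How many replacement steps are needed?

3

473880227632582425202561588612852100537 → 155 → 11 → 2 (3 steps)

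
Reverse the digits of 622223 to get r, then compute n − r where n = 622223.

Reverse of 622223 is 322226.
622223 − 322226 = 299997

299997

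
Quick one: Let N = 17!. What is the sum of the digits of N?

17! = 355687428096000
Sum of its 15 digits: 63.

63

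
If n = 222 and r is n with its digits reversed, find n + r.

444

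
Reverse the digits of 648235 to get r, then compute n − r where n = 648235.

Reverse of 648235 is 532846.
648235 − 532846 = 115389

115389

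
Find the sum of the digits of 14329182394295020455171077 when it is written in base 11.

117

14329182394295020455171077 in base 11 is 150034645117808639687339A.
Digit sum: 1+5+0+0+3+4+6+4+5+1+1+7+8+0+8+6+3+9+6+8+7+3+3+9+10 = 117.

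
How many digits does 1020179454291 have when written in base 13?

1020179454291 in base 13 is 75282BB5B3A, which has 11 digits.

11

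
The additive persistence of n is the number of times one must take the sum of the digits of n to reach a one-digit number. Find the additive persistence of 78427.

78427 → 28 → 10 → 1 (3 steps)

3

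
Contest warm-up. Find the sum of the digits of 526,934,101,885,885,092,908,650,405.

5+2+6+9+3+4+1+0+1+8+8+5+8+8+5+0+9+2+9+0+8+6+5+0+4+0+5 = 121

121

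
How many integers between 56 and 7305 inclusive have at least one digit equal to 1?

The integers in [56, 7305] that have at least one digit equal to 1: 61, 71, 81, 91, 100, 101, …, 7291, 7301.
2750 qualify.

2750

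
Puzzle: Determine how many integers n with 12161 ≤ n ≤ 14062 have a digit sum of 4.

1

The integers in [12161, 14062] that have a digit sum of 4: 13000.
1 qualifies.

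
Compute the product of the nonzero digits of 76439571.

158760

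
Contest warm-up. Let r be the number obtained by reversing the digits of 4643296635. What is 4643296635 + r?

Reverse of 4643296635 is 5366923464.
4643296635 + 5366923464 = 10010220099

10010220099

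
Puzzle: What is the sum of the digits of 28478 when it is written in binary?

11

28478 in base 2 is 110111100111110.
Digit sum: 1+1+0+1+1+1+1+0+0+1+1+1+1+1+0 = 11.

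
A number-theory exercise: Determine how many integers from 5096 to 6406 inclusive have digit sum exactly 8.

The integers in [5096, 6406] that have digit sum exactly 8: 5102, 5111, 5120, 5201, 5210, 5300, …, 6110, 6200.
12 qualify.

12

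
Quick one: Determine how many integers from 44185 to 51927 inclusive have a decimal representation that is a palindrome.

78

The integers in [44185, 51927] that have a decimal representation that is a palindrome: 44244, 44344, 44444, 44544, 44644, 44744, …, 51815, 51915.
78 qualify.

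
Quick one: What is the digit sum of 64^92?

64^92 = 14742040721959145907193572581985425355144223517251720423344555860334469384344331453461432520225229560708860839963921269139728846210643721220943102544658968920505450496
Sum of its 167 digits: 694.

694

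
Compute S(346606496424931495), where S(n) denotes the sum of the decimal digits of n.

85

3+4+6+6+0+6+4+9+6+4+2+4+9+3+1+4+9+5 = 85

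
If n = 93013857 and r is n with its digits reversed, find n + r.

168844896

Reverse of 93013857 is 75831039.
93013857 + 75831039 = 168844896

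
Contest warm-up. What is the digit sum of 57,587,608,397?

65

5+7+5+8+7+6+0+8+3+9+7 = 65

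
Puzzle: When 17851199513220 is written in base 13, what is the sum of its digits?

17851199513220 in base 13 is 9C648CB53C68.
Digit sum: 9+12+6+4+8+12+11+5+3+12+6+8 = 96.

96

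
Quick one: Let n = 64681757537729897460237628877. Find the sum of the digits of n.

161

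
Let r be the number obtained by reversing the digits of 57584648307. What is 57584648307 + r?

127969296882

Reverse of 57584648307 is 70384648575.
57584648307 + 70384648575 = 127969296882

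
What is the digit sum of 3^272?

3^272 = 5983858066120736087951921583734035799654210003695378223495113219493746838429292063116675617283362364504370181069322660857929976641
Sum of its 130 digits: 585.

585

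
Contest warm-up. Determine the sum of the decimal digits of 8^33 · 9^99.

8^33 · 9^99 = 18705874023750938810414479320666927641255849739782069302908389152247798487302697946174639297486500545704145483189187753541632
Sum of its 125 digits: 594.

594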